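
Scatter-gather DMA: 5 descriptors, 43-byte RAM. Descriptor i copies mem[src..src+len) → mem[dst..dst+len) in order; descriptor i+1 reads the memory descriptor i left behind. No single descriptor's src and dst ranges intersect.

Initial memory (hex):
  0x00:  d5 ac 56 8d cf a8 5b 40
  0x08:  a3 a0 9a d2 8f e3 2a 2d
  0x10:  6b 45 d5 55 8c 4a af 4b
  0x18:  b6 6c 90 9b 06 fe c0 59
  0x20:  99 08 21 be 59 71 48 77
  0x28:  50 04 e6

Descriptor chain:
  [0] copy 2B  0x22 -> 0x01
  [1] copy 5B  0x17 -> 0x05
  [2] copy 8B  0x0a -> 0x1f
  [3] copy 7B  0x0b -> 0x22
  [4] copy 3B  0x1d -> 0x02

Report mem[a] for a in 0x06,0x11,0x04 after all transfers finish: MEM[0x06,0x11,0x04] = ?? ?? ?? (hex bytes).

D0: mem[0x01..0x02] <- [21 be]
D1: mem[0x05..0x09] <- [4b b6 6c 90 9b]
D2: mem[0x1f..0x26] <- [9a d2 8f e3 2a 2d 6b 45]
D3: mem[0x22..0x28] <- [d2 8f e3 2a 2d 6b 45]
D4: mem[0x02..0x04] <- [fe c0 9a]
query mem[0x06]=0xb6, mem[0x11]=0x45, mem[0x04]=0x9a

MEM[0x06,0x11,0x04] = b6 45 9a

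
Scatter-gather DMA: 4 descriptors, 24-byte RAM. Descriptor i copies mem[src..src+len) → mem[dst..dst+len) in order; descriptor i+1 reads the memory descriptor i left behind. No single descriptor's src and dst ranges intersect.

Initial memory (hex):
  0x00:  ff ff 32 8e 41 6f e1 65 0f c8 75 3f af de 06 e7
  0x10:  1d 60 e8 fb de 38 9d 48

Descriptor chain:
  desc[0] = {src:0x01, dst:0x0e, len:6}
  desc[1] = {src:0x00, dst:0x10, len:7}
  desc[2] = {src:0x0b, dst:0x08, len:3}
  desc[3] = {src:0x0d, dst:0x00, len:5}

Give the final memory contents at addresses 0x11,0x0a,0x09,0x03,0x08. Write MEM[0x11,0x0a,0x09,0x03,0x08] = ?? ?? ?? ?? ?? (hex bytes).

D0: mem[0x0e..0x13] <- [ff 32 8e 41 6f e1]
D1: mem[0x10..0x16] <- [ff ff 32 8e 41 6f e1]
D2: mem[0x08..0x0a] <- [3f af de]
D3: mem[0x00..0x04] <- [de ff 32 ff ff]
query mem[0x11]=0xff, mem[0x0a]=0xde, mem[0x09]=0xaf, mem[0x03]=0xff, mem[0x08]=0x3f

MEM[0x11,0x0a,0x09,0x03,0x08] = ff de af ff 3f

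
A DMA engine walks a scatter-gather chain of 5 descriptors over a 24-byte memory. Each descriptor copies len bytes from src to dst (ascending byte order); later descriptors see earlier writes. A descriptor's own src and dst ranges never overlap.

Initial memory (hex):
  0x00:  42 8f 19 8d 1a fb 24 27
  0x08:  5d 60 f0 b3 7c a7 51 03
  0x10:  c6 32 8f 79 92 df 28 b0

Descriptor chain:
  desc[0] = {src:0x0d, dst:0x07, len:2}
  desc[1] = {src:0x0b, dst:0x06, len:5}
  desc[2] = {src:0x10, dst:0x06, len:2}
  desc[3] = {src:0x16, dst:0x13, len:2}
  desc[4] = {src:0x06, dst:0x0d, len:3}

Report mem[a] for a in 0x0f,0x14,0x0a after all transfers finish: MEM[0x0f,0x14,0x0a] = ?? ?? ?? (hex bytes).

MEM[0x0f,0x14,0x0a] = a7 b0 03

D0: mem[0x07..0x08] <- [a7 51]
D1: mem[0x06..0x0a] <- [b3 7c a7 51 03]
D2: mem[0x06..0x07] <- [c6 32]
D3: mem[0x13..0x14] <- [28 b0]
D4: mem[0x0d..0x0f] <- [c6 32 a7]
query mem[0x0f]=0xa7, mem[0x14]=0xb0, mem[0x0a]=0x03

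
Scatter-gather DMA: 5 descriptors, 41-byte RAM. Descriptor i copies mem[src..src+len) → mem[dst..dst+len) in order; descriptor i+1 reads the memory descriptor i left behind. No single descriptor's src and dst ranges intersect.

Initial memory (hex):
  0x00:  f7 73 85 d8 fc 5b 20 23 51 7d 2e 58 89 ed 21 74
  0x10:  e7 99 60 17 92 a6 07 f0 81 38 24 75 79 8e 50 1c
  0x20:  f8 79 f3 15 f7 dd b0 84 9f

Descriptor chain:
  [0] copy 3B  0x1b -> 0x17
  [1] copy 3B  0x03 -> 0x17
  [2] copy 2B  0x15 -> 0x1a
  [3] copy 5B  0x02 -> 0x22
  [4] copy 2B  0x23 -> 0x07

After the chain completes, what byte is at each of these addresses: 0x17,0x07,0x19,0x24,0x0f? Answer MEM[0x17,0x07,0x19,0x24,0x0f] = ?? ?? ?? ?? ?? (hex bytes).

MEM[0x17,0x07,0x19,0x24,0x0f] = d8 d8 5b fc 74

[0] 0x1b->0x17 len=3 : 75 79 8e
[1] 0x03->0x17 len=3 : d8 fc 5b
[2] 0x15->0x1a len=2 : a6 07
[3] 0x02->0x22 len=5 : 85 d8 fc 5b 20
[4] 0x23->0x07 len=2 : d8 fc
query mem[0x17]=0xd8, mem[0x07]=0xd8, mem[0x19]=0x5b, mem[0x24]=0xfc, mem[0x0f]=0x74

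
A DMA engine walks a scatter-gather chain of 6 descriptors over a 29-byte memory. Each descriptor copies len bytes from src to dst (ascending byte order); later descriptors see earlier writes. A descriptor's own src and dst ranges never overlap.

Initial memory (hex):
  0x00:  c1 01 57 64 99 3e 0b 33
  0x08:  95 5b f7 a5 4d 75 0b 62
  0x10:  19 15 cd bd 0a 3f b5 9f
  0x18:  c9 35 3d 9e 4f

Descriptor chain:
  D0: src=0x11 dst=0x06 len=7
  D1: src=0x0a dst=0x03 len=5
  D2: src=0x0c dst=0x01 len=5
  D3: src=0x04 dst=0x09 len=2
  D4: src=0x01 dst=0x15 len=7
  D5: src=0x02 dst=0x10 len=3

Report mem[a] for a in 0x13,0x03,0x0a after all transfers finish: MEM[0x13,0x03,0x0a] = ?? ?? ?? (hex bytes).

MEM[0x13,0x03,0x0a] = bd 0b 19

D0: mem[0x06..0x0c] <- [15 cd bd 0a 3f b5 9f]
D1: mem[0x03..0x07] <- [3f b5 9f 75 0b]
D2: mem[0x01..0x05] <- [9f 75 0b 62 19]
D3: mem[0x09..0x0a] <- [62 19]
D4: mem[0x15..0x1b] <- [9f 75 0b 62 19 75 0b]
D5: mem[0x10..0x12] <- [75 0b 62]
query mem[0x13]=0xbd, mem[0x03]=0x0b, mem[0x0a]=0x19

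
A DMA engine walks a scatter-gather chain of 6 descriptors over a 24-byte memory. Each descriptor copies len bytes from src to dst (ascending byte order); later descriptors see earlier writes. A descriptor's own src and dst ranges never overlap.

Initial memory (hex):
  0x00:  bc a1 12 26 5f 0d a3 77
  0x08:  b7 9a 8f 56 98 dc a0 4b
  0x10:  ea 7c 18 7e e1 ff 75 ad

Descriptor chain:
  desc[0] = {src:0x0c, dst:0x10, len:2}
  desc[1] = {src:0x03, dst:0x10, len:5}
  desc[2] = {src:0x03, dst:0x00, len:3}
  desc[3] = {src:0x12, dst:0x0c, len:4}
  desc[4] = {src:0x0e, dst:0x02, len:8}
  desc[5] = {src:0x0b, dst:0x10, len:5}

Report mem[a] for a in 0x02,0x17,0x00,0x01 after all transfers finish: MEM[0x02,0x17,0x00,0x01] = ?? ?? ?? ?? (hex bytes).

D0: mem[0x10..0x11] <- [98 dc]
D1: mem[0x10..0x14] <- [26 5f 0d a3 77]
D2: mem[0x00..0x02] <- [26 5f 0d]
D3: mem[0x0c..0x0f] <- [0d a3 77 ff]
D4: mem[0x02..0x09] <- [77 ff 26 5f 0d a3 77 ff]
D5: mem[0x10..0x14] <- [56 0d a3 77 ff]
query mem[0x02]=0x77, mem[0x17]=0xad, mem[0x00]=0x26, mem[0x01]=0x5f

MEM[0x02,0x17,0x00,0x01] = 77 ad 26 5f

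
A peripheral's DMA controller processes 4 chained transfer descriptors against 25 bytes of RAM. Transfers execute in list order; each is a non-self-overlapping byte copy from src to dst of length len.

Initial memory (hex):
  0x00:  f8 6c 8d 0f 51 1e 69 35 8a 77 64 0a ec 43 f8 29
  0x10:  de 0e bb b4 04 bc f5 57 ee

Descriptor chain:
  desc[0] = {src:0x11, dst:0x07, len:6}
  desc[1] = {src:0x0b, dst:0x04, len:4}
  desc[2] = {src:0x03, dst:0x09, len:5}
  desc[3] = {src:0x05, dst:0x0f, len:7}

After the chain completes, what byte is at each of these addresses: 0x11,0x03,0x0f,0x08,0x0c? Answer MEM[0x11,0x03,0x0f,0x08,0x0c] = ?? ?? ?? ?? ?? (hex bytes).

[0] 0x11->0x07 len=6 : 0e bb b4 04 bc f5
[1] 0x0b->0x04 len=4 : bc f5 43 f8
[2] 0x03->0x09 len=5 : 0f bc f5 43 f8
[3] 0x05->0x0f len=7 : f5 43 f8 bb 0f bc f5
query mem[0x11]=0xf8, mem[0x03]=0x0f, mem[0x0f]=0xf5, mem[0x08]=0xbb, mem[0x0c]=0x43

MEM[0x11,0x03,0x0f,0x08,0x0c] = f8 0f f5 bb 43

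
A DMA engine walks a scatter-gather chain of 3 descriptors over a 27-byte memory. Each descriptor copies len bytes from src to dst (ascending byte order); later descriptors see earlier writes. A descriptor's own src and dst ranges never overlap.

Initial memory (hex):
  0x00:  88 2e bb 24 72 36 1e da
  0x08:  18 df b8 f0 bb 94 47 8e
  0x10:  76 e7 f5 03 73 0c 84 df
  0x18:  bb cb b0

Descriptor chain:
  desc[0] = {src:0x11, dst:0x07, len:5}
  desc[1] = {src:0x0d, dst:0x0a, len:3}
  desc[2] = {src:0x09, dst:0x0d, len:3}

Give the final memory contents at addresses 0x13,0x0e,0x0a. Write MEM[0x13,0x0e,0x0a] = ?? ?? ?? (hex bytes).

#0 dst[0x07+5] := {0xe7,0xf5,0x03,0x73,0x0c}
#1 dst[0x0a+3] := {0x94,0x47,0x8e}
#2 dst[0x0d+3] := {0x03,0x94,0x47}
query mem[0x13]=0x03, mem[0x0e]=0x94, mem[0x0a]=0x94

MEM[0x13,0x0e,0x0a] = 03 94 94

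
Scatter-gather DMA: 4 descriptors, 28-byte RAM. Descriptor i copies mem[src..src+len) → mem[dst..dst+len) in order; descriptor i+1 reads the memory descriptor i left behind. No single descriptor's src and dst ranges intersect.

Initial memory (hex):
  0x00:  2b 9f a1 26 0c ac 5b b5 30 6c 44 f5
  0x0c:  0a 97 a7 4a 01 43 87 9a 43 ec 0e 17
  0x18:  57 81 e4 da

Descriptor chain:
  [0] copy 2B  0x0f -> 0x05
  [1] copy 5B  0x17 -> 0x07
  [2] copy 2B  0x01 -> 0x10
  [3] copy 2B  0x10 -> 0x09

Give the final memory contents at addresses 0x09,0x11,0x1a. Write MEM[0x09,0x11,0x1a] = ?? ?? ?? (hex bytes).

MEM[0x09,0x11,0x1a] = 9f a1 e4

D0: mem[0x05..0x06] <- [4a 01]
D1: mem[0x07..0x0b] <- [17 57 81 e4 da]
D2: mem[0x10..0x11] <- [9f a1]
D3: mem[0x09..0x0a] <- [9f a1]
query mem[0x09]=0x9f, mem[0x11]=0xa1, mem[0x1a]=0xe4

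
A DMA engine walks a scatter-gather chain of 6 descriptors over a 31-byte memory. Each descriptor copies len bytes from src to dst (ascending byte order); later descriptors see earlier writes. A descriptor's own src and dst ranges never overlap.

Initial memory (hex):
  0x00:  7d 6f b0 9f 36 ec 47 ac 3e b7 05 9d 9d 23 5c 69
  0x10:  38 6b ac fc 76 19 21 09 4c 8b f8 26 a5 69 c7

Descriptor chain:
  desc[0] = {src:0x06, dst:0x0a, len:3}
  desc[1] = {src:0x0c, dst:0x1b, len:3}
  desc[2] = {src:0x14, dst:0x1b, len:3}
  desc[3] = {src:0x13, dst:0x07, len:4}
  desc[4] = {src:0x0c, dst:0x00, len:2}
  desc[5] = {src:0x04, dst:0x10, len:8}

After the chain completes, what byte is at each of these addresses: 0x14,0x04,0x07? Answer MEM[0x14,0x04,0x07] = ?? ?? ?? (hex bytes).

MEM[0x14,0x04,0x07] = 76 36 fc

D0: mem[0x0a..0x0c] <- [47 ac 3e]
D1: mem[0x1b..0x1d] <- [3e 23 5c]
D2: mem[0x1b..0x1d] <- [76 19 21]
D3: mem[0x07..0x0a] <- [fc 76 19 21]
D4: mem[0x00..0x01] <- [3e 23]
D5: mem[0x10..0x17] <- [36 ec 47 fc 76 19 21 ac]
query mem[0x14]=0x76, mem[0x04]=0x36, mem[0x07]=0xfc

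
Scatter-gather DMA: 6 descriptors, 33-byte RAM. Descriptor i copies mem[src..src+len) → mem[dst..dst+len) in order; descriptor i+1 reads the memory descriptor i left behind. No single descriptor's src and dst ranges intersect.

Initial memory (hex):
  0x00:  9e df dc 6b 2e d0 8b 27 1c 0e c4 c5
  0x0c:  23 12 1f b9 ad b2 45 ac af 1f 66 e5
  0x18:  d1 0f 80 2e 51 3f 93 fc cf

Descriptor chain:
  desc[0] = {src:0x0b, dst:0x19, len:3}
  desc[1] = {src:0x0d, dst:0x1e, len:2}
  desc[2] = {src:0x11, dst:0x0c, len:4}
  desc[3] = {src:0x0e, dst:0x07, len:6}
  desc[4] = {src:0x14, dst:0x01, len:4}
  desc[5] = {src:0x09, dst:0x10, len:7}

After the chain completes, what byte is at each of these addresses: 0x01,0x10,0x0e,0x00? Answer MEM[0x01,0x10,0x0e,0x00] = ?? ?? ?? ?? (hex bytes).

D0: mem[0x19..0x1b] <- [c5 23 12]
D1: mem[0x1e..0x1f] <- [12 1f]
D2: mem[0x0c..0x0f] <- [b2 45 ac af]
D3: mem[0x07..0x0c] <- [ac af ad b2 45 ac]
D4: mem[0x01..0x04] <- [af 1f 66 e5]
D5: mem[0x10..0x16] <- [ad b2 45 ac 45 ac af]
query mem[0x01]=0xaf, mem[0x10]=0xad, mem[0x0e]=0xac, mem[0x00]=0x9e

MEM[0x01,0x10,0x0e,0x00] = af ad ac 9e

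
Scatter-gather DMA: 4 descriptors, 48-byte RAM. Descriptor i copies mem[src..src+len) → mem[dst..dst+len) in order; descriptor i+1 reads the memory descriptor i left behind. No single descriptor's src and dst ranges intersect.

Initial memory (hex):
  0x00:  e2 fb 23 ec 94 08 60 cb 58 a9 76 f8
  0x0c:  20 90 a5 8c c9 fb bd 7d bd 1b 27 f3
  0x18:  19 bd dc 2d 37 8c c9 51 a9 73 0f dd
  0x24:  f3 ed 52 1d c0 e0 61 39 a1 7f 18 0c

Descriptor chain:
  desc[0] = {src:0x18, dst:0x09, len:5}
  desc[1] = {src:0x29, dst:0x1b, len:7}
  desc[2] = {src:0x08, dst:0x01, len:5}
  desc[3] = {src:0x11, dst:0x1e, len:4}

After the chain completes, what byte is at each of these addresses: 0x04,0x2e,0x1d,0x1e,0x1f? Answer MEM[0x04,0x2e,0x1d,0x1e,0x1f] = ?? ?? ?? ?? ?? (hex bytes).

MEM[0x04,0x2e,0x1d,0x1e,0x1f] = dc 18 39 fb bd

D0: mem[0x09..0x0d] <- [19 bd dc 2d 37]
D1: mem[0x1b..0x21] <- [e0 61 39 a1 7f 18 0c]
D2: mem[0x01..0x05] <- [58 19 bd dc 2d]
D3: mem[0x1e..0x21] <- [fb bd 7d bd]
query mem[0x04]=0xdc, mem[0x2e]=0x18, mem[0x1d]=0x39, mem[0x1e]=0xfb, mem[0x1f]=0xbd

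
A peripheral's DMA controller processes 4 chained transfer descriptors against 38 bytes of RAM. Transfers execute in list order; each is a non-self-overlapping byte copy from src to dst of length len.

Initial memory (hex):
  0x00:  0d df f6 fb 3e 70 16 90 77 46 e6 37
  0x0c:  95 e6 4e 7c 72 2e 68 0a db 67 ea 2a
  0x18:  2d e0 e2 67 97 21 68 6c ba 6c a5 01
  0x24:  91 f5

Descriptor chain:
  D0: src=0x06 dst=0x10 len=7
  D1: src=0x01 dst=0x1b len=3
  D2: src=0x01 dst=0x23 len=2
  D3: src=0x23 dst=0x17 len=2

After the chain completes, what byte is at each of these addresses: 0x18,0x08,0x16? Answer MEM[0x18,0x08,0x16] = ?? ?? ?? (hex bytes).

MEM[0x18,0x08,0x16] = f6 77 95

  after D0: wrote 7B at 0x10 = 16907746e63795
  after D1: wrote 3B at 0x1b = dff6fb
  after D2: wrote 2B at 0x23 = dff6
  after D3: wrote 2B at 0x17 = dff6
query mem[0x18]=0xf6, mem[0x08]=0x77, mem[0x16]=0x95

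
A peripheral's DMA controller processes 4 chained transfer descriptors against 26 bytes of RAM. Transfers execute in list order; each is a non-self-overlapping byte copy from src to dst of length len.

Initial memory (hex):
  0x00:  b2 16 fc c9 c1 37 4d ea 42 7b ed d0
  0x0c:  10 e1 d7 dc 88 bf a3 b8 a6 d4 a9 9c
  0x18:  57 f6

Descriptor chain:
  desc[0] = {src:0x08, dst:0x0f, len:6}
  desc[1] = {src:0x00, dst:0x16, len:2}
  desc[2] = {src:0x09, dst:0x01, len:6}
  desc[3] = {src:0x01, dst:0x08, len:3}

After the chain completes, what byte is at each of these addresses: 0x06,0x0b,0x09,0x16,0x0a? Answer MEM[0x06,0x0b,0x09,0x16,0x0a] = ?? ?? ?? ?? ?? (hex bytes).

MEM[0x06,0x0b,0x09,0x16,0x0a] = d7 d0 ed b2 d0

  after D0: wrote 6B at 0x0f = 427bedd010e1
  after D1: wrote 2B at 0x16 = b216
  after D2: wrote 6B at 0x01 = 7bedd010e1d7
  after D3: wrote 3B at 0x08 = 7bedd0
query mem[0x06]=0xd7, mem[0x0b]=0xd0, mem[0x09]=0xed, mem[0x16]=0xb2, mem[0x0a]=0xd0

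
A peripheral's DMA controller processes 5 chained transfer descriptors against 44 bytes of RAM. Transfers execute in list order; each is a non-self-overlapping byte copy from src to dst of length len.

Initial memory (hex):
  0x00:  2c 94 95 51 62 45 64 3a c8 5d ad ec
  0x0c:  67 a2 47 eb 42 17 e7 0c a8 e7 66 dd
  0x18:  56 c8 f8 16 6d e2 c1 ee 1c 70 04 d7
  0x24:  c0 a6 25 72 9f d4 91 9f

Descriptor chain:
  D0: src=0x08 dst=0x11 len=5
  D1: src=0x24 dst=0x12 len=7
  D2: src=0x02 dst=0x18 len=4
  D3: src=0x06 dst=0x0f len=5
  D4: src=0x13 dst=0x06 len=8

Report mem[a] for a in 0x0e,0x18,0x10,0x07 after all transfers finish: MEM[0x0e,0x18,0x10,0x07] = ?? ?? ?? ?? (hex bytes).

  after D0: wrote 5B at 0x11 = c85dadec67
  after D1: wrote 7B at 0x12 = c0a625729fd491
  after D2: wrote 4B at 0x18 = 95516245
  after D3: wrote 5B at 0x0f = 643ac85dad
  after D4: wrote 8B at 0x06 = ad25729fd4955162
query mem[0x0e]=0x47, mem[0x18]=0x95, mem[0x10]=0x3a, mem[0x07]=0x25

MEM[0x0e,0x18,0x10,0x07] = 47 95 3a 25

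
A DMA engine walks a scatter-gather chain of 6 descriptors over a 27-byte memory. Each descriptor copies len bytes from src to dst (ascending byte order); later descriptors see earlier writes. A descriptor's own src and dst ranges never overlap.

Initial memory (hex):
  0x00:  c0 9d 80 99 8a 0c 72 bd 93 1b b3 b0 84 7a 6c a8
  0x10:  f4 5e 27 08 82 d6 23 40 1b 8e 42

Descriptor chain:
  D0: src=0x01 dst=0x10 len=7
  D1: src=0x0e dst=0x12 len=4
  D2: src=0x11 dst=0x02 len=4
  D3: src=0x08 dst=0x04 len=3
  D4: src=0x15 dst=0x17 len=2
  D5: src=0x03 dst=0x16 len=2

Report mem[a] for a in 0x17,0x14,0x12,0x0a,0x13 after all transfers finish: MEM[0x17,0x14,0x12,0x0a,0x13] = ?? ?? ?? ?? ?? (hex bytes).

MEM[0x17,0x14,0x12,0x0a,0x13] = 93 9d 6c b3 a8

D0: mem[0x10..0x16] <- [9d 80 99 8a 0c 72 bd]
D1: mem[0x12..0x15] <- [6c a8 9d 80]
D2: mem[0x02..0x05] <- [80 6c a8 9d]
D3: mem[0x04..0x06] <- [93 1b b3]
D4: mem[0x17..0x18] <- [80 bd]
D5: mem[0x16..0x17] <- [6c 93]
query mem[0x17]=0x93, mem[0x14]=0x9d, mem[0x12]=0x6c, mem[0x0a]=0xb3, mem[0x13]=0xa8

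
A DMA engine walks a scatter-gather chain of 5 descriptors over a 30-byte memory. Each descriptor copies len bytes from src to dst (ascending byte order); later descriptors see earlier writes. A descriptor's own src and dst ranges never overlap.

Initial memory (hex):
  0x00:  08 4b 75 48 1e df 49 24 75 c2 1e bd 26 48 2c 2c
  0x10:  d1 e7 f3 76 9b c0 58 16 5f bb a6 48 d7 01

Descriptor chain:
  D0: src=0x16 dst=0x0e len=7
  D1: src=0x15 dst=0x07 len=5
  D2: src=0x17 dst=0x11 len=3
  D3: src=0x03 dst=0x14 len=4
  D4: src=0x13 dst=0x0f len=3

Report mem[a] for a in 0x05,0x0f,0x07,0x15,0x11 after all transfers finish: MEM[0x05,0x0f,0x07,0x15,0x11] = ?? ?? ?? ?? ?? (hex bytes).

MEM[0x05,0x0f,0x07,0x15,0x11] = df bb c0 1e 1e

#0 dst[0x0e+7] := {0x58,0x16,0x5f,0xbb,0xa6,0x48,0xd7}
#1 dst[0x07+5] := {0xc0,0x58,0x16,0x5f,0xbb}
#2 dst[0x11+3] := {0x16,0x5f,0xbb}
#3 dst[0x14+4] := {0x48,0x1e,0xdf,0x49}
#4 dst[0x0f+3] := {0xbb,0x48,0x1e}
query mem[0x05]=0xdf, mem[0x0f]=0xbb, mem[0x07]=0xc0, mem[0x15]=0x1e, mem[0x11]=0x1e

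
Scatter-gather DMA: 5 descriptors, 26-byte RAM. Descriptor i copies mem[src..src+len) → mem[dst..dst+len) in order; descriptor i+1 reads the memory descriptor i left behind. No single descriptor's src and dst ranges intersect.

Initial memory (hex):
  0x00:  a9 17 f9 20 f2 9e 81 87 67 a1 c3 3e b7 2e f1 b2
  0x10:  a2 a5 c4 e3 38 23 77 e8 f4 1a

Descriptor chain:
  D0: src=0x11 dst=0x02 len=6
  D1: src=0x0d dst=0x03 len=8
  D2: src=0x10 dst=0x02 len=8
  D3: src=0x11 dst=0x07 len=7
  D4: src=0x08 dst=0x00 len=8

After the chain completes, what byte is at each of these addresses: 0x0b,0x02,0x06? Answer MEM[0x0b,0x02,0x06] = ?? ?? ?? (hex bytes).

D0: mem[0x02..0x07] <- [a5 c4 e3 38 23 77]
D1: mem[0x03..0x0a] <- [2e f1 b2 a2 a5 c4 e3 38]
D2: mem[0x02..0x09] <- [a2 a5 c4 e3 38 23 77 e8]
D3: mem[0x07..0x0d] <- [a5 c4 e3 38 23 77 e8]
D4: mem[0x00..0x07] <- [c4 e3 38 23 77 e8 f1 b2]
query mem[0x0b]=0x23, mem[0x02]=0x38, mem[0x06]=0xf1

MEM[0x0b,0x02,0x06] = 23 38 f1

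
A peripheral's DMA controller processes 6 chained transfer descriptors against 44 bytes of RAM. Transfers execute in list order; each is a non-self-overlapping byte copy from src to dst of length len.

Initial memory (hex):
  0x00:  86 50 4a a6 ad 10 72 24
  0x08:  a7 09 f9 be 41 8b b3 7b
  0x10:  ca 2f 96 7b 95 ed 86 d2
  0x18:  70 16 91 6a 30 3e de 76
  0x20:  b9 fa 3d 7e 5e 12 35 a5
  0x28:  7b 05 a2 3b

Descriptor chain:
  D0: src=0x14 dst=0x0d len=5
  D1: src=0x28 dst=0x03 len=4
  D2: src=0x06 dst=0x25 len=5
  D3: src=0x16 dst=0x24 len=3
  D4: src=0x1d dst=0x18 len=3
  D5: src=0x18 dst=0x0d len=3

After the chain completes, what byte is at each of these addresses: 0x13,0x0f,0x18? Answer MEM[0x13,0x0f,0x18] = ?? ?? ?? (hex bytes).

[0] 0x14->0x0d len=5 : 95 ed 86 d2 70
[1] 0x28->0x03 len=4 : 7b 05 a2 3b
[2] 0x06->0x25 len=5 : 3b 24 a7 09 f9
[3] 0x16->0x24 len=3 : 86 d2 70
[4] 0x1d->0x18 len=3 : 3e de 76
[5] 0x18->0x0d len=3 : 3e de 76
query mem[0x13]=0x7b, mem[0x0f]=0x76, mem[0x18]=0x3e

MEM[0x13,0x0f,0x18] = 7b 76 3e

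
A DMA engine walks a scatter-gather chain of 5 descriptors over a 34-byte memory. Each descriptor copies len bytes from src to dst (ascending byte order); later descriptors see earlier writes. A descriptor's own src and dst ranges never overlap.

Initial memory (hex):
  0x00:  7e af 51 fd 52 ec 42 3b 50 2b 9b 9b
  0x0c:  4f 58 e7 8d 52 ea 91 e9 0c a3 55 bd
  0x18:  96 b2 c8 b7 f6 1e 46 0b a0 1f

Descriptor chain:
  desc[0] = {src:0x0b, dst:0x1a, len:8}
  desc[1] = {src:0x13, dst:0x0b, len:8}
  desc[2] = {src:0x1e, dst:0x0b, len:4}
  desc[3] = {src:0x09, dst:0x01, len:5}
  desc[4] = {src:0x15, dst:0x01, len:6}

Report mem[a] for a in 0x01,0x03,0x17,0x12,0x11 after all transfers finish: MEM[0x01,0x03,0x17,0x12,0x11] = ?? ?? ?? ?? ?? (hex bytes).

[0] 0x0b->0x1a len=8 : 9b 4f 58 e7 8d 52 ea 91
[1] 0x13->0x0b len=8 : e9 0c a3 55 bd 96 b2 9b
[2] 0x1e->0x0b len=4 : 8d 52 ea 91
[3] 0x09->0x01 len=5 : 2b 9b 8d 52 ea
[4] 0x15->0x01 len=6 : a3 55 bd 96 b2 9b
query mem[0x01]=0xa3, mem[0x03]=0xbd, mem[0x17]=0xbd, mem[0x12]=0x9b, mem[0x11]=0xb2

MEM[0x01,0x03,0x17,0x12,0x11] = a3 bd bd 9b b2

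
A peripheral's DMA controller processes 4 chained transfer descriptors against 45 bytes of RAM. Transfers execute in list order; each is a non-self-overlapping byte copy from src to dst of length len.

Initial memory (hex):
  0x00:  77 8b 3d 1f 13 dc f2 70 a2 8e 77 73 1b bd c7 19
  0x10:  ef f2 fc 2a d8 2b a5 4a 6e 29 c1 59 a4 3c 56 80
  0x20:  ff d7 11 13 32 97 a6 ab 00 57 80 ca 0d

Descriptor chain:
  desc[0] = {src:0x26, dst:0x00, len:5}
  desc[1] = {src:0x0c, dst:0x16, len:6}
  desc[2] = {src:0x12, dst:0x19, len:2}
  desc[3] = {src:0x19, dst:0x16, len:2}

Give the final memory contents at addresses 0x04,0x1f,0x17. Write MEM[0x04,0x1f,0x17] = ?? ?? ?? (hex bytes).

  after D0: wrote 5B at 0x00 = a6ab005780
  after D1: wrote 6B at 0x16 = 1bbdc719eff2
  after D2: wrote 2B at 0x19 = fc2a
  after D3: wrote 2B at 0x16 = fc2a
query mem[0x04]=0x80, mem[0x1f]=0x80, mem[0x17]=0x2a

MEM[0x04,0x1f,0x17] = 80 80 2a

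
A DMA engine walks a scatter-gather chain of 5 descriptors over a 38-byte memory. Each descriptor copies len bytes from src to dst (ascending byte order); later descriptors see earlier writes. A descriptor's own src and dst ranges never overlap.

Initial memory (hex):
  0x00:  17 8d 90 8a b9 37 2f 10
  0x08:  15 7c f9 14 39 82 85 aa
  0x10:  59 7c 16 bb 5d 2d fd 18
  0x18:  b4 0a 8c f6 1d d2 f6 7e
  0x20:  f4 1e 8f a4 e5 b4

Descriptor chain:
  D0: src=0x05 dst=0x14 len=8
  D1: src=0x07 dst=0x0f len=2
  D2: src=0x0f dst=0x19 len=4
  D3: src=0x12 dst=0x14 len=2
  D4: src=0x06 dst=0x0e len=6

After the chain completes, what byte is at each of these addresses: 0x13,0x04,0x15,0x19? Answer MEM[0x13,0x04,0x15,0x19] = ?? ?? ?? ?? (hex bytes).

[0] 0x05->0x14 len=8 : 37 2f 10 15 7c f9 14 39
[1] 0x07->0x0f len=2 : 10 15
[2] 0x0f->0x19 len=4 : 10 15 7c 16
[3] 0x12->0x14 len=2 : 16 bb
[4] 0x06->0x0e len=6 : 2f 10 15 7c f9 14
query mem[0x13]=0x14, mem[0x04]=0xb9, mem[0x15]=0xbb, mem[0x19]=0x10

MEM[0x13,0x04,0x15,0x19] = 14 b9 bb 10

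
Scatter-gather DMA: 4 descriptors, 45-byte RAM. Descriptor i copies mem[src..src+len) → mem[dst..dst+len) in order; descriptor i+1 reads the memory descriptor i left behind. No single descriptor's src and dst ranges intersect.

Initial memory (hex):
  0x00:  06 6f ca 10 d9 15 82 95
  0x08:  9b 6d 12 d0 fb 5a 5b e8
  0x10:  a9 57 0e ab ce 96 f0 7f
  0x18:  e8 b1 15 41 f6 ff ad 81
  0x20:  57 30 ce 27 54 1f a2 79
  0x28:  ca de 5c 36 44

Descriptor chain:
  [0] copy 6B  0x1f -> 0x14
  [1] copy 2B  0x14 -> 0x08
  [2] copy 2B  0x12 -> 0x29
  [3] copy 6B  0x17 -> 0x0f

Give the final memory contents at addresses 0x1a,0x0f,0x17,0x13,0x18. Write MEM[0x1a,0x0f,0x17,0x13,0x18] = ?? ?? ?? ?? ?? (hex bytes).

D0: mem[0x14..0x19] <- [81 57 30 ce 27 54]
D1: mem[0x08..0x09] <- [81 57]
D2: mem[0x29..0x2a] <- [0e ab]
D3: mem[0x0f..0x14] <- [ce 27 54 15 41 f6]
query mem[0x1a]=0x15, mem[0x0f]=0xce, mem[0x17]=0xce, mem[0x13]=0x41, mem[0x18]=0x27

MEM[0x1a,0x0f,0x17,0x13,0x18] = 15 ce ce 41 27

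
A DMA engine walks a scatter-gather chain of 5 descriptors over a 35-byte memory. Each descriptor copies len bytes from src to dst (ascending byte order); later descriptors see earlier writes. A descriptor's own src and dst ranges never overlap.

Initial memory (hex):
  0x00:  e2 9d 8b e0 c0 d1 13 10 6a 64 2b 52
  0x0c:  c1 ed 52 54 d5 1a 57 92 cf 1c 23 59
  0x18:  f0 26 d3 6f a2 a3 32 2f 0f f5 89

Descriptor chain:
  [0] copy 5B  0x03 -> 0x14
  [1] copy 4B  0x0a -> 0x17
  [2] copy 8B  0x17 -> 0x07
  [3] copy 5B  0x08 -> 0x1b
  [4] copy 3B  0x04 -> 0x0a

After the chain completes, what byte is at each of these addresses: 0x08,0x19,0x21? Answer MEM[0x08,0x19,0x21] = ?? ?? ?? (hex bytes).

#0 dst[0x14+5] := {0xe0,0xc0,0xd1,0x13,0x10}
#1 dst[0x17+4] := {0x2b,0x52,0xc1,0xed}
#2 dst[0x07+8] := {0x2b,0x52,0xc1,0xed,0x6f,0xa2,0xa3,0x32}
#3 dst[0x1b+5] := {0x52,0xc1,0xed,0x6f,0xa2}
#4 dst[0x0a+3] := {0xc0,0xd1,0x13}
query mem[0x08]=0x52, mem[0x19]=0xc1, mem[0x21]=0xf5

MEM[0x08,0x19,0x21] = 52 c1 f5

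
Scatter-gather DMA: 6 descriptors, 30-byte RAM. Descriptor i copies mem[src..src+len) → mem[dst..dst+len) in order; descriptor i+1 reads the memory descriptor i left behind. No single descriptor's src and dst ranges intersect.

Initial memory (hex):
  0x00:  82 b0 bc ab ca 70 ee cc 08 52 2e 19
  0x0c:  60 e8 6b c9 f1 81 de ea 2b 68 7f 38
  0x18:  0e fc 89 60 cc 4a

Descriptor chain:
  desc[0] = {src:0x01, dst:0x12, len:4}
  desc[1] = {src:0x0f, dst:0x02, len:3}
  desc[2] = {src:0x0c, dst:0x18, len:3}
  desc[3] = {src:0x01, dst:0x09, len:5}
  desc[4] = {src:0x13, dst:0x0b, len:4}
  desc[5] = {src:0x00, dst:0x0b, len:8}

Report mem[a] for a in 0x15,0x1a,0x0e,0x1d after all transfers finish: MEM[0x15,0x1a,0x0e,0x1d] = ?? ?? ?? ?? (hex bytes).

MEM[0x15,0x1a,0x0e,0x1d] = ca 6b f1 4a

#0 dst[0x12+4] := {0xb0,0xbc,0xab,0xca}
#1 dst[0x02+3] := {0xc9,0xf1,0x81}
#2 dst[0x18+3] := {0x60,0xe8,0x6b}
#3 dst[0x09+5] := {0xb0,0xc9,0xf1,0x81,0x70}
#4 dst[0x0b+4] := {0xbc,0xab,0xca,0x7f}
#5 dst[0x0b+8] := {0x82,0xb0,0xc9,0xf1,0x81,0x70,0xee,0xcc}
query mem[0x15]=0xca, mem[0x1a]=0x6b, mem[0x0e]=0xf1, mem[0x1d]=0x4a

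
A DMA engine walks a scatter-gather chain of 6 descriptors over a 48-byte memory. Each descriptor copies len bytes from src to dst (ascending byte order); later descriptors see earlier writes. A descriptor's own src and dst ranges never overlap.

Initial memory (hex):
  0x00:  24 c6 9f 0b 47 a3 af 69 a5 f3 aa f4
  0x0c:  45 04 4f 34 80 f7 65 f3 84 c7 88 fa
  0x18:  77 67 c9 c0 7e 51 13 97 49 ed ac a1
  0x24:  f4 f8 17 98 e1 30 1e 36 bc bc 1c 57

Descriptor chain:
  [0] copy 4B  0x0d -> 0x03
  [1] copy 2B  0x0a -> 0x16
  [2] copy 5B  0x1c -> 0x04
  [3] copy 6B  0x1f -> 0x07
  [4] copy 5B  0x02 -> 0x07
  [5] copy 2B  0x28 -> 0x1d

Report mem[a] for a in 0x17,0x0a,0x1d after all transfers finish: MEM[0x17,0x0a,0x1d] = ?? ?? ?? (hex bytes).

D0: mem[0x03..0x06] <- [04 4f 34 80]
D1: mem[0x16..0x17] <- [aa f4]
D2: mem[0x04..0x08] <- [7e 51 13 97 49]
D3: mem[0x07..0x0c] <- [97 49 ed ac a1 f4]
D4: mem[0x07..0x0b] <- [9f 04 7e 51 13]
D5: mem[0x1d..0x1e] <- [e1 30]
query mem[0x17]=0xf4, mem[0x0a]=0x51, mem[0x1d]=0xe1

MEM[0x17,0x0a,0x1d] = f4 51 e1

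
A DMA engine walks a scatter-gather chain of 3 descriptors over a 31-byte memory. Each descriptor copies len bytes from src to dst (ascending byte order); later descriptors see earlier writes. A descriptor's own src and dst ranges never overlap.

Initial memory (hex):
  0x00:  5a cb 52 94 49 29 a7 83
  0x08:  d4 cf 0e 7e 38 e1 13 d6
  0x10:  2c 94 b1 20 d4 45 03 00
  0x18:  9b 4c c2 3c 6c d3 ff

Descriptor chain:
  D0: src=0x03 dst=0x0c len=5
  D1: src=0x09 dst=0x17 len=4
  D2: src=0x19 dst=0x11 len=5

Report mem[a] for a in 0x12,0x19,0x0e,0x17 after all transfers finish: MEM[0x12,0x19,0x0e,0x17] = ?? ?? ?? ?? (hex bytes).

[0] 0x03->0x0c len=5 : 94 49 29 a7 83
[1] 0x09->0x17 len=4 : cf 0e 7e 94
[2] 0x19->0x11 len=5 : 7e 94 3c 6c d3
query mem[0x12]=0x94, mem[0x19]=0x7e, mem[0x0e]=0x29, mem[0x17]=0xcf

MEM[0x12,0x19,0x0e,0x17] = 94 7e 29 cf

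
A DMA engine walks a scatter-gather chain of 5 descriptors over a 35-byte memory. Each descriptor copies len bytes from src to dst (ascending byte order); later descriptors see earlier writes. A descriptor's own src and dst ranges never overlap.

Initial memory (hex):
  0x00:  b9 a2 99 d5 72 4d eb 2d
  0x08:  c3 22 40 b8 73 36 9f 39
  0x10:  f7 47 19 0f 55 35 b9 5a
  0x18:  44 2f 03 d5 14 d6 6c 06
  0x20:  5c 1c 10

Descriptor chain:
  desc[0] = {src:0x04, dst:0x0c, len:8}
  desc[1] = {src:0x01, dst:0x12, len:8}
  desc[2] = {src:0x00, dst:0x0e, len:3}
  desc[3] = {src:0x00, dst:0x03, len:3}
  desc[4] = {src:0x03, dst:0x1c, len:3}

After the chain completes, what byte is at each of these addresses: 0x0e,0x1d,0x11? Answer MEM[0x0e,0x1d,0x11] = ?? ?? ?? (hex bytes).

MEM[0x0e,0x1d,0x11] = b9 a2 22

#0 dst[0x0c+8] := {0x72,0x4d,0xeb,0x2d,0xc3,0x22,0x40,0xb8}
#1 dst[0x12+8] := {0xa2,0x99,0xd5,0x72,0x4d,0xeb,0x2d,0xc3}
#2 dst[0x0e+3] := {0xb9,0xa2,0x99}
#3 dst[0x03+3] := {0xb9,0xa2,0x99}
#4 dst[0x1c+3] := {0xb9,0xa2,0x99}
query mem[0x0e]=0xb9, mem[0x1d]=0xa2, mem[0x11]=0x22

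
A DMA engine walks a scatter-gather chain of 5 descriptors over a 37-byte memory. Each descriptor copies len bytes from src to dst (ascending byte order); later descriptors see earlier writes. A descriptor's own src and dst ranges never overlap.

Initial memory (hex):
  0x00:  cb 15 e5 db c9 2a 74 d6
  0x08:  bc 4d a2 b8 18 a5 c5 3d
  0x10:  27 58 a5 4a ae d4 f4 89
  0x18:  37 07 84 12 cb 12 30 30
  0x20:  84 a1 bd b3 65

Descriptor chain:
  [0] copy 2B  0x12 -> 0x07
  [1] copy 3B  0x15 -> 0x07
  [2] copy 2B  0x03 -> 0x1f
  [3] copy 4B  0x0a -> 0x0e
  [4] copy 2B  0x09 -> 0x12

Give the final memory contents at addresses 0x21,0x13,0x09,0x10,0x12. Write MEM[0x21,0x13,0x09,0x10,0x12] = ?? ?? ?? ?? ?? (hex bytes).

MEM[0x21,0x13,0x09,0x10,0x12] = a1 a2 89 18 89

  after D0: wrote 2B at 0x07 = a54a
  after D1: wrote 3B at 0x07 = d4f489
  after D2: wrote 2B at 0x1f = dbc9
  after D3: wrote 4B at 0x0e = a2b818a5
  after D4: wrote 2B at 0x12 = 89a2
query mem[0x21]=0xa1, mem[0x13]=0xa2, mem[0x09]=0x89, mem[0x10]=0x18, mem[0x12]=0x89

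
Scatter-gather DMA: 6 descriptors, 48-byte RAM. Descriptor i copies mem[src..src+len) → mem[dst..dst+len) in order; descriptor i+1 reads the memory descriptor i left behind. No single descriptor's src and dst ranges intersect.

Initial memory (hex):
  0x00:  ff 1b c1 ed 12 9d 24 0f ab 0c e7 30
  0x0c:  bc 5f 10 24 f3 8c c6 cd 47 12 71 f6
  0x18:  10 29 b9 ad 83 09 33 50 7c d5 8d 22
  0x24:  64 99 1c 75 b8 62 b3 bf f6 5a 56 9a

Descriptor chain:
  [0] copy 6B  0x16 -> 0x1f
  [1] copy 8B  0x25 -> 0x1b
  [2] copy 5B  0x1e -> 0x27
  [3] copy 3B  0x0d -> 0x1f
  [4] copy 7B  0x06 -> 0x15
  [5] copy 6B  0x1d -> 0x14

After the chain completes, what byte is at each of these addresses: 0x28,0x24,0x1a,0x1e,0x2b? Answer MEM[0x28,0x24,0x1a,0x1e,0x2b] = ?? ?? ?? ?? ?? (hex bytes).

D0: mem[0x1f..0x24] <- [71 f6 10 29 b9 ad]
D1: mem[0x1b..0x22] <- [99 1c 75 b8 62 b3 bf f6]
D2: mem[0x27..0x2b] <- [b8 62 b3 bf f6]
D3: mem[0x1f..0x21] <- [5f 10 24]
D4: mem[0x15..0x1b] <- [24 0f ab 0c e7 30 bc]
D5: mem[0x14..0x19] <- [75 b8 5f 10 24 f6]
query mem[0x28]=0x62, mem[0x24]=0xad, mem[0x1a]=0x30, mem[0x1e]=0xb8, mem[0x2b]=0xf6

MEM[0x28,0x24,0x1a,0x1e,0x2b] = 62 ad 30 b8 f6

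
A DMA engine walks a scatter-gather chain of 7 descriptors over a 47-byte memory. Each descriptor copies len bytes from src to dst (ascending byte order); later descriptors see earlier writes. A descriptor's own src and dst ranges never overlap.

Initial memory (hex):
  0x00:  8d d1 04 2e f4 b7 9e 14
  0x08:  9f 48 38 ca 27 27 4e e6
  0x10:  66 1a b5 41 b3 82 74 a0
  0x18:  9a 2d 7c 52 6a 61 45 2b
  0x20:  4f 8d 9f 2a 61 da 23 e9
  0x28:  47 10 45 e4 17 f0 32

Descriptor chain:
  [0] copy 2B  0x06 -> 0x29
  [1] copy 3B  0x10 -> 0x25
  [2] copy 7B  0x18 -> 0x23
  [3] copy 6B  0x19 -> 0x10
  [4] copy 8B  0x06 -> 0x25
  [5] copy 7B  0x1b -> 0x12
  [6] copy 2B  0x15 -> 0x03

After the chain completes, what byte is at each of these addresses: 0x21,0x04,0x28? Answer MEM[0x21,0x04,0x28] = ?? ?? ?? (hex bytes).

D0: mem[0x29..0x2a] <- [9e 14]
D1: mem[0x25..0x27] <- [66 1a b5]
D2: mem[0x23..0x29] <- [9a 2d 7c 52 6a 61 45]
D3: mem[0x10..0x15] <- [2d 7c 52 6a 61 45]
D4: mem[0x25..0x2c] <- [9e 14 9f 48 38 ca 27 27]
D5: mem[0x12..0x18] <- [52 6a 61 45 2b 4f 8d]
D6: mem[0x03..0x04] <- [45 2b]
query mem[0x21]=0x8d, mem[0x04]=0x2b, mem[0x28]=0x48

MEM[0x21,0x04,0x28] = 8d 2b 48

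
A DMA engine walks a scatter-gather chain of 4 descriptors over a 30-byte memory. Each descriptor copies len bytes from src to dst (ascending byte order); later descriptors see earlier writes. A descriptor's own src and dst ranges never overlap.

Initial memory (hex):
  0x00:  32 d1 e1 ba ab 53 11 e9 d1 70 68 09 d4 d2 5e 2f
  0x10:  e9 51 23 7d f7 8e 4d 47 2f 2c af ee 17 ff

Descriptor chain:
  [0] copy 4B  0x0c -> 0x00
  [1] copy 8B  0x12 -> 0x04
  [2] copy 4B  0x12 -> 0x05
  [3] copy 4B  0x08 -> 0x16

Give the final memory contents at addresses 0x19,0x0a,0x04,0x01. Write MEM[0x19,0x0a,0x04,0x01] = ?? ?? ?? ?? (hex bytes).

MEM[0x19,0x0a,0x04,0x01] = 2c 2f 23 d2

D0: mem[0x00..0x03] <- [d4 d2 5e 2f]
D1: mem[0x04..0x0b] <- [23 7d f7 8e 4d 47 2f 2c]
D2: mem[0x05..0x08] <- [23 7d f7 8e]
D3: mem[0x16..0x19] <- [8e 47 2f 2c]
query mem[0x19]=0x2c, mem[0x0a]=0x2f, mem[0x04]=0x23, mem[0x01]=0xd2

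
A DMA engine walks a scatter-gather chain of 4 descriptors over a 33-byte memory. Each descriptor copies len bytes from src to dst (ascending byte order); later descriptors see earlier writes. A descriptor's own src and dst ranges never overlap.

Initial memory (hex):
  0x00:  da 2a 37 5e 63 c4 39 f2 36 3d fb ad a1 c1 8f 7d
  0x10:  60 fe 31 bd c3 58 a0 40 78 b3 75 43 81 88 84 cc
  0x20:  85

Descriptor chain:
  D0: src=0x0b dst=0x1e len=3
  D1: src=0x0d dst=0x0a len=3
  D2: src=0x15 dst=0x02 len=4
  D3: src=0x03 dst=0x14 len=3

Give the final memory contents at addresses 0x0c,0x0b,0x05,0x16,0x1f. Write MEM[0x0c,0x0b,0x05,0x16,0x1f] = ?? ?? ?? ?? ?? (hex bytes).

MEM[0x0c,0x0b,0x05,0x16,0x1f] = 7d 8f 78 78 a1

[0] 0x0b->0x1e len=3 : ad a1 c1
[1] 0x0d->0x0a len=3 : c1 8f 7d
[2] 0x15->0x02 len=4 : 58 a0 40 78
[3] 0x03->0x14 len=3 : a0 40 78
query mem[0x0c]=0x7d, mem[0x0b]=0x8f, mem[0x05]=0x78, mem[0x16]=0x78, mem[0x1f]=0xa1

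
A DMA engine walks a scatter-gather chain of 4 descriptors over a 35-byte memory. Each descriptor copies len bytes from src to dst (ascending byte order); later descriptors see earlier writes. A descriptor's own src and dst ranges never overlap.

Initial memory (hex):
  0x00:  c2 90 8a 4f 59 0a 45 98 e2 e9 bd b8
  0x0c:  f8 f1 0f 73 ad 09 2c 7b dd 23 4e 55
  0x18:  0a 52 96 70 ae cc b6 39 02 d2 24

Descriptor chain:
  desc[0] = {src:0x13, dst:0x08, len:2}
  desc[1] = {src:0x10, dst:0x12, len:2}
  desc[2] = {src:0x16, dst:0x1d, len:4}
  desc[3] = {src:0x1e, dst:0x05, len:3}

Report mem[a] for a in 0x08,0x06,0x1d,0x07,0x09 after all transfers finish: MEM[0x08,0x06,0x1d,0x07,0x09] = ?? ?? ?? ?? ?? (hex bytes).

MEM[0x08,0x06,0x1d,0x07,0x09] = 7b 0a 4e 52 dd

[0] 0x13->0x08 len=2 : 7b dd
[1] 0x10->0x12 len=2 : ad 09
[2] 0x16->0x1d len=4 : 4e 55 0a 52
[3] 0x1e->0x05 len=3 : 55 0a 52
query mem[0x08]=0x7b, mem[0x06]=0x0a, mem[0x1d]=0x4e, mem[0x07]=0x52, mem[0x09]=0xdd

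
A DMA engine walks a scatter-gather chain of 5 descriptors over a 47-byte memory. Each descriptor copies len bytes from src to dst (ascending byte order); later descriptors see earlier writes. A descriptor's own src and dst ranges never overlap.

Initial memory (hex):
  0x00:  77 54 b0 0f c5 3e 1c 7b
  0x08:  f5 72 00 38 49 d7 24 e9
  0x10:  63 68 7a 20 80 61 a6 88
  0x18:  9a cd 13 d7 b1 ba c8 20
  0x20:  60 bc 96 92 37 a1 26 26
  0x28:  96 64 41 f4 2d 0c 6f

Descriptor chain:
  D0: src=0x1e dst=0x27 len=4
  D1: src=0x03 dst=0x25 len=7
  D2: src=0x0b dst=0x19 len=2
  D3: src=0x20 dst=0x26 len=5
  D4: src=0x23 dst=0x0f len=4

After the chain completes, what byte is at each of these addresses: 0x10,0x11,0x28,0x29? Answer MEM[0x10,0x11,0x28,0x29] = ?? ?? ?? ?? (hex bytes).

MEM[0x10,0x11,0x28,0x29] = 37 0f 96 92

#0 dst[0x27+4] := {0xc8,0x20,0x60,0xbc}
#1 dst[0x25+7] := {0x0f,0xc5,0x3e,0x1c,0x7b,0xf5,0x72}
#2 dst[0x19+2] := {0x38,0x49}
#3 dst[0x26+5] := {0x60,0xbc,0x96,0x92,0x37}
#4 dst[0x0f+4] := {0x92,0x37,0x0f,0x60}
query mem[0x10]=0x37, mem[0x11]=0x0f, mem[0x28]=0x96, mem[0x29]=0x92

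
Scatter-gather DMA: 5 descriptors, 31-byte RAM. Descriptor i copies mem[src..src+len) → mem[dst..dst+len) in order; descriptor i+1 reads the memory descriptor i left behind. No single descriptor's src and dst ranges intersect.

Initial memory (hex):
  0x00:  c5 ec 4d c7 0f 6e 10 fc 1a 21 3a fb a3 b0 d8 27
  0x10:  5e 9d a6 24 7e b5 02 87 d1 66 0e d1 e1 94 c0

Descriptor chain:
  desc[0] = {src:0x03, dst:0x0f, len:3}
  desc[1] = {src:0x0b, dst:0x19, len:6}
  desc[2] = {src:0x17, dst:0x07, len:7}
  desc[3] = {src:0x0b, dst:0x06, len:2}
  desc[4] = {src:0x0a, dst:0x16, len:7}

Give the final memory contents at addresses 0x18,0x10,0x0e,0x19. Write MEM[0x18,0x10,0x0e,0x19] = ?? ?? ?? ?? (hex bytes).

  after D0: wrote 3B at 0x0f = c70f6e
  after D1: wrote 6B at 0x19 = fba3b0d8c70f
  after D2: wrote 7B at 0x07 = 87d1fba3b0d8c7
  after D3: wrote 2B at 0x06 = b0d8
  after D4: wrote 7B at 0x16 = a3b0d8c7d8c70f
query mem[0x18]=0xd8, mem[0x10]=0x0f, mem[0x0e]=0xd8, mem[0x19]=0xc7

MEM[0x18,0x10,0x0e,0x19] = d8 0f d8 c7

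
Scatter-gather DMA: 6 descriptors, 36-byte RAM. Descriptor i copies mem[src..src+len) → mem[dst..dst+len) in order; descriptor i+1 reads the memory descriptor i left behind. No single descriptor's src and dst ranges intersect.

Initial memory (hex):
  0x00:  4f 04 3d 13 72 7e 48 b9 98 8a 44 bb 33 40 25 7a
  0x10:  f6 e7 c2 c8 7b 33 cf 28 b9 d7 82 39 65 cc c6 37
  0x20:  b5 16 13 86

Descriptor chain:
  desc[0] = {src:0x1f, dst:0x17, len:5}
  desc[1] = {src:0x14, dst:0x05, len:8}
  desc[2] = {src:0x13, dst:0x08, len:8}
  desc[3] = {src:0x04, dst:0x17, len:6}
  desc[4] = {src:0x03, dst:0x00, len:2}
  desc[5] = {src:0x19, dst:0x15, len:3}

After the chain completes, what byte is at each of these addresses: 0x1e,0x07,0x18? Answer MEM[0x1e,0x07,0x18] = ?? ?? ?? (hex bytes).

[0] 0x1f->0x17 len=5 : 37 b5 16 13 86
[1] 0x14->0x05 len=8 : 7b 33 cf 37 b5 16 13 86
[2] 0x13->0x08 len=8 : c8 7b 33 cf 37 b5 16 13
[3] 0x04->0x17 len=6 : 72 7b 33 cf c8 7b
[4] 0x03->0x00 len=2 : 13 72
[5] 0x19->0x15 len=3 : 33 cf c8
query mem[0x1e]=0xc6, mem[0x07]=0xcf, mem[0x18]=0x7b

MEM[0x1e,0x07,0x18] = c6 cf 7b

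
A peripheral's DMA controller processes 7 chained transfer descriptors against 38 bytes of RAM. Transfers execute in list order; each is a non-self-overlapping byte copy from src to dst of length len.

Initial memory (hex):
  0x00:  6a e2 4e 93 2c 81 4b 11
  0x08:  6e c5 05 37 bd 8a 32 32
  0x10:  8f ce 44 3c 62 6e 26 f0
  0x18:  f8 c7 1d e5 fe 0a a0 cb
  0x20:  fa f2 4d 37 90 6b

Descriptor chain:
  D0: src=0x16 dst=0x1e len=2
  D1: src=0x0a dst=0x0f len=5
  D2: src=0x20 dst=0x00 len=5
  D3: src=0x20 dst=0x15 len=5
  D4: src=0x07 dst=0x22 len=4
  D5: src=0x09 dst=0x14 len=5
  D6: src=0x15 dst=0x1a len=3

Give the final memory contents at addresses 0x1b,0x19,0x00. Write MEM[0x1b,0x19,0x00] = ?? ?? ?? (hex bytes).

  after D0: wrote 2B at 0x1e = 26f0
  after D1: wrote 5B at 0x0f = 0537bd8a32
  after D2: wrote 5B at 0x00 = faf24d3790
  after D3: wrote 5B at 0x15 = faf24d3790
  after D4: wrote 4B at 0x22 = 116ec505
  after D5: wrote 5B at 0x14 = c50537bd8a
  after D6: wrote 3B at 0x1a = 0537bd
query mem[0x1b]=0x37, mem[0x19]=0x90, mem[0x00]=0xfa

MEM[0x1b,0x19,0x00] = 37 90 fa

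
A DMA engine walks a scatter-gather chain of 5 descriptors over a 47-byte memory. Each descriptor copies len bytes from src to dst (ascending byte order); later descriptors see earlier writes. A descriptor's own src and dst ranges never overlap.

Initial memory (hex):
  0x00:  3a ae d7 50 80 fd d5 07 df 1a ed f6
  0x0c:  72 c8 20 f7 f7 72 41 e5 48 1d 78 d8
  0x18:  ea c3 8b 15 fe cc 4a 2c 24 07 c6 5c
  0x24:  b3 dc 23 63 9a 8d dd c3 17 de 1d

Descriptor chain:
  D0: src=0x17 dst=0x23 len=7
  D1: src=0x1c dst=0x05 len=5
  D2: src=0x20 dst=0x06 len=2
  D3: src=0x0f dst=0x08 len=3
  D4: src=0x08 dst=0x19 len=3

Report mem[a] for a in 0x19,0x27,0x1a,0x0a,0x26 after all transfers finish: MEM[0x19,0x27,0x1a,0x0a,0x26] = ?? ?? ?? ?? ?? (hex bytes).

MEM[0x19,0x27,0x1a,0x0a,0x26] = f7 15 f7 72 8b

#0 dst[0x23+7] := {0xd8,0xea,0xc3,0x8b,0x15,0xfe,0xcc}
#1 dst[0x05+5] := {0xfe,0xcc,0x4a,0x2c,0x24}
#2 dst[0x06+2] := {0x24,0x07}
#3 dst[0x08+3] := {0xf7,0xf7,0x72}
#4 dst[0x19+3] := {0xf7,0xf7,0x72}
query mem[0x19]=0xf7, mem[0x27]=0x15, mem[0x1a]=0xf7, mem[0x0a]=0x72, mem[0x26]=0x8b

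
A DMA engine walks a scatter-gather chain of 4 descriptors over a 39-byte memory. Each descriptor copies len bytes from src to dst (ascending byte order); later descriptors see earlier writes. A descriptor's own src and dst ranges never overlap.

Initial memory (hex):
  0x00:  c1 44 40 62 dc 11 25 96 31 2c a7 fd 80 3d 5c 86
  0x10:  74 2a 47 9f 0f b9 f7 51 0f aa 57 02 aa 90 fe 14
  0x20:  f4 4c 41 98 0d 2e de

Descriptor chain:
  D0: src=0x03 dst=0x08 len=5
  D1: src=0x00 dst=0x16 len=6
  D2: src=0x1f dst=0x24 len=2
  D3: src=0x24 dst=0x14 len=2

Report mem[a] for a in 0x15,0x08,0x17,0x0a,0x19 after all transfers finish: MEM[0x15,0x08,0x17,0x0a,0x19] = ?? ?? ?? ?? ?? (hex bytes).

  after D0: wrote 5B at 0x08 = 62dc112596
  after D1: wrote 6B at 0x16 = c1444062dc11
  after D2: wrote 2B at 0x24 = 14f4
  after D3: wrote 2B at 0x14 = 14f4
query mem[0x15]=0xf4, mem[0x08]=0x62, mem[0x17]=0x44, mem[0x0a]=0x11, mem[0x19]=0x62

MEM[0x15,0x08,0x17,0x0a,0x19] = f4 62 44 11 62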